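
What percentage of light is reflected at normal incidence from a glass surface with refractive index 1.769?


Fresnel reflectance at normal incidence:
  R = ((n - 1)/(n + 1))^2
  (n - 1)/(n + 1) = (1.769 - 1)/(1.769 + 1) = 0.277718
  R = 0.277718^2 = 0.0771273
  R(%) = 0.0771273 * 100 = 7.713%

7.713%


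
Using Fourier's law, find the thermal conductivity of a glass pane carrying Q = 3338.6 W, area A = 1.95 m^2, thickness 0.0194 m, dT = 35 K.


Fourier's law rearranged: k = Q * t / (A * dT)
  Numerator = 3338.6 * 0.0194 = 64.76884
  Denominator = 1.95 * 35 = 68.25
  k = 64.76884 / 68.25 = 0.949 W/mK

0.949 W/mK


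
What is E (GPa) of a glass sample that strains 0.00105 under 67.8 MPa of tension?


Young's modulus: E = stress / strain
  E = 67.8 MPa / 0.00105 = 64571.43 MPa
Convert to GPa: 64571.43 / 1000 = 64.57 GPa

64.57 GPa


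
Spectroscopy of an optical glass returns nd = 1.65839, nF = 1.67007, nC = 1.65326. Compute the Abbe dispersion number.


Abbe number formula: Vd = (nd - 1) / (nF - nC)
  nd - 1 = 1.65839 - 1 = 0.65839
  nF - nC = 1.67007 - 1.65326 = 0.01681
  Vd = 0.65839 / 0.01681 = 39.17

39.17


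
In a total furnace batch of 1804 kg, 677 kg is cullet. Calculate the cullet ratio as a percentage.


Cullet ratio = (cullet mass / total batch mass) * 100
  Ratio = 677 / 1804 * 100 = 37.53%

37.53%


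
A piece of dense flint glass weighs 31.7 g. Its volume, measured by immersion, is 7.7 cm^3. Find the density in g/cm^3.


Use the definition of density:
  rho = mass / volume
  rho = 31.7 / 7.7 = 4.117 g/cm^3

4.117 g/cm^3


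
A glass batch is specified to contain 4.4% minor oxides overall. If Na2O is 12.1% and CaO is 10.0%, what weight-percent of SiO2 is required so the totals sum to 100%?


Known pieces sum to 100%:
  SiO2 = 100 - (others + Na2O + CaO)
  SiO2 = 100 - (4.4 + 12.1 + 10.0) = 73.5%

73.5%


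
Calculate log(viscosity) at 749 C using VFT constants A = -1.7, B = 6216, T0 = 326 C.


VFT equation: log(eta) = A + B / (T - T0)
  T - T0 = 749 - 326 = 423
  B / (T - T0) = 6216 / 423 = 14.695
  log(eta) = -1.7 + 14.695 = 12.995

12.995


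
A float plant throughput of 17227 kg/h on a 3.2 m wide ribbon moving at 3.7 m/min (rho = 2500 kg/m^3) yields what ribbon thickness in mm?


Ribbon cross-section from mass balance:
  Volume rate = throughput / density = 17227 / 2500 = 6.8908 m^3/h
  thickness = volume rate / (speed * 60 * width), i.e.
  thickness = throughput / (60 * speed * width * density) * 1000
  thickness = 17227 / (60 * 3.7 * 3.2 * 2500) * 1000 = 9.7 mm

9.7 mm


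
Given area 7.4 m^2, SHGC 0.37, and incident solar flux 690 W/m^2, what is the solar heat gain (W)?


Solar heat gain: Q = Area * SHGC * Irradiance
  Q = 7.4 * 0.37 * 690 = 1889.2 W

1889.2 W


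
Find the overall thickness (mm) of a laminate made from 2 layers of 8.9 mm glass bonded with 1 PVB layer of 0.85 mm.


Total thickness = glass contribution + PVB contribution
  Glass: 2 * 8.9 = 17.8 mm
  PVB: 1 * 0.85 = 0.85 mm
  Total = 17.8 + 0.85 = 18.65 mm

18.65 mm


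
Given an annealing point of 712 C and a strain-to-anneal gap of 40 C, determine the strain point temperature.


Strain point = annealing point - difference:
  T_strain = 712 - 40 = 672 C

672 C


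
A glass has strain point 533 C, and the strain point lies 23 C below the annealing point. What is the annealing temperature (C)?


T_anneal = T_strain + gap:
  T_anneal = 533 + 23 = 556 C

556 C


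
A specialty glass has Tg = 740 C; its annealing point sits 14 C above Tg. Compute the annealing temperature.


The annealing temperature is Tg plus the offset:
  T_anneal = 740 + 14 = 754 C

754 C


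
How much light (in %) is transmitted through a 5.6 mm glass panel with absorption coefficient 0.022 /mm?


Beer-Lambert law: T = exp(-alpha * thickness)
  exponent = -0.022 * 5.6 = -0.1232
  T = exp(-0.1232) = 0.8841
  Percentage = 0.8841 * 100 = 88.41%

88.41%


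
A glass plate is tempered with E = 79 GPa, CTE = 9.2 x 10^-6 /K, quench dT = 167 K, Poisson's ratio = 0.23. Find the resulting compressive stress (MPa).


Tempering stress: sigma = E * alpha * dT / (1 - nu)
  E (MPa) = 79 * 1000 = 79000
  Numerator = 79000 * (9.2 x 10^-6) * 167 = 121.3756
  Denominator = 1 - 0.23 = 0.77
  sigma = 121.3756 / 0.77 = 157.6 MPa

157.6 MPa


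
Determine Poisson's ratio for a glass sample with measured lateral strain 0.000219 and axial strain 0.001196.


Poisson's ratio: nu = lateral strain / axial strain
  nu = 0.000219 / 0.001196 = 0.1831

0.1831


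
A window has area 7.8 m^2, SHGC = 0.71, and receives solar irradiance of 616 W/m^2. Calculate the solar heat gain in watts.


Solar heat gain: Q = Area * SHGC * Irradiance
  Q = 7.8 * 0.71 * 616 = 3411.4 W

3411.4 W


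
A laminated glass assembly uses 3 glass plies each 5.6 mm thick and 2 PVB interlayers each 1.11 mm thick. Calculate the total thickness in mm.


Total thickness = glass contribution + PVB contribution
  Glass: 3 * 5.6 = 16.8 mm
  PVB: 2 * 1.11 = 2.22 mm
  Total = 16.8 + 2.22 = 19.02 mm

19.02 mm


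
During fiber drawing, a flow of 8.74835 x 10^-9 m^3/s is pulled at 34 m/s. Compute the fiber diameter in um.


Cross-sectional area from continuity:
  A = Q / v = 8.74835 x 10^-9 / 34 = 2.573044 x 10^-10 m^2
Diameter from circular cross-section:
  d = sqrt(4A / pi) * 10^6 (m -> um)
  d = sqrt(4 * 2.573044 x 10^-10 / pi) * 10^6 = 18.1 um

18.1 um


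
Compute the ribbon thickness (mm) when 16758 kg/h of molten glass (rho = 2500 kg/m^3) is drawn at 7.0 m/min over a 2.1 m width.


Ribbon cross-section from mass balance:
  Volume rate = throughput / density = 16758 / 2500 = 6.7032 m^3/h
  thickness = volume rate / (speed * 60 * width), i.e.
  thickness = throughput / (60 * speed * width * density) * 1000
  thickness = 16758 / (60 * 7.0 * 2.1 * 2500) * 1000 = 7.6 mm

7.6 mm


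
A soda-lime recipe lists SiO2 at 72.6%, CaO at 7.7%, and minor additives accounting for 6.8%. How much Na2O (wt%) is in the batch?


Pieces sum to 100%:
  Na2O = 100 - (SiO2 + CaO + others)
  Na2O = 100 - (72.6 + 7.7 + 6.8) = 12.9%

12.9%


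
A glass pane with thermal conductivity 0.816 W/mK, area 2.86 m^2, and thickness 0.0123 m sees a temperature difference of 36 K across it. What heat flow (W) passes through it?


Fourier's law: Q = k * A * dT / t
  Q = 0.816 * 2.86 * 36 / 0.0123
  Q = 84.01536 / 0.0123 = 6830.5 W

6830.5 W


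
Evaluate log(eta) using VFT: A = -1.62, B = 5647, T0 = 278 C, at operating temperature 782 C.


VFT equation: log(eta) = A + B / (T - T0)
  T - T0 = 782 - 278 = 504
  B / (T - T0) = 5647 / 504 = 11.204
  log(eta) = -1.62 + 11.204 = 9.584

9.584


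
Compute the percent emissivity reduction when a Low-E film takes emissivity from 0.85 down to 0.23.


Percentage reduction = (1 - coated/uncoated) * 100
  Ratio = 0.23 / 0.85 = 0.2706
  Reduction = (1 - 0.2706) * 100 = 72.9%

72.9%


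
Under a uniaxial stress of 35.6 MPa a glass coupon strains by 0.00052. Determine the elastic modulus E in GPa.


Young's modulus: E = stress / strain
  E = 35.6 MPa / 0.00052 = 68461.54 MPa
Convert to GPa: 68461.54 / 1000 = 68.46 GPa

68.46 GPa


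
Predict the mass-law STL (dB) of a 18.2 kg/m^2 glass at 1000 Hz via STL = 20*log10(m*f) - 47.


Mass law: STL = 20 * log10(m * f) - 47
  m * f = 18.2 * 1000 = 18200
  log10(18200) = 4.26007
  STL = 20 * 4.26007 - 47 = 85.2014 - 47 = 38.2 dB

38.2 dB


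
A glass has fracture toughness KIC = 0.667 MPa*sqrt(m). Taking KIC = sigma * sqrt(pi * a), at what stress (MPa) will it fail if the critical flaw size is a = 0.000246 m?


Rearrange KIC = sigma * sqrt(pi * a):
  sigma = KIC / sqrt(pi * a)
  sqrt(pi * 0.000246) = 0.0278
  sigma = 0.667 / 0.0278 = 23.99 MPa

23.99 MPa


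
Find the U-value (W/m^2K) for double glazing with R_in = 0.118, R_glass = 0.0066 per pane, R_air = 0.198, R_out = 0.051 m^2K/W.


Total thermal resistance (series):
  R_total = R_in + R_glass + R_air + R_glass + R_out
  R_total = 0.118 + 0.0066 + 0.198 + 0.0066 + 0.051 = 0.3802 m^2K/W
U-value = 1 / R_total = 1 / 0.3802 = 2.63 W/m^2K

2.63 W/m^2K


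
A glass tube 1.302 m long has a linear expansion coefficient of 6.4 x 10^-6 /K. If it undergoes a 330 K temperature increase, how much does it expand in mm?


Thermal expansion formula: dL = alpha * L0 * dT
  dL = (6.4 x 10^-6) * 1.302 * 330 = 0.00274982 m
Convert to mm: 0.00274982 * 1000 = 2.7498 mm

2.7498 mm


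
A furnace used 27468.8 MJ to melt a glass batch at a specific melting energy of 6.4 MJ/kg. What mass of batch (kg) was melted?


Rearrange E = m * s for m:
  m = E / s
  m = 27468.8 / 6.4 = 4292.0 kg

4292.0 kg


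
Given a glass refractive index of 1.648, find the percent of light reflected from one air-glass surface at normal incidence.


Fresnel reflectance at normal incidence:
  R = ((n - 1)/(n + 1))^2
  (n - 1)/(n + 1) = (1.648 - 1)/(1.648 + 1) = 0.244713
  R = 0.244713^2 = 0.0598845
  R(%) = 0.0598845 * 100 = 5.988%

5.988%


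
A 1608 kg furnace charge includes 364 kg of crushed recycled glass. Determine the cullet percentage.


Cullet ratio = (cullet mass / total batch mass) * 100
  Ratio = 364 / 1608 * 100 = 22.64%

22.64%


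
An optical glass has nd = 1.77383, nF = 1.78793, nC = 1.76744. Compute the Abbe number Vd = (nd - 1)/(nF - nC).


Abbe number formula: Vd = (nd - 1) / (nF - nC)
  nd - 1 = 1.77383 - 1 = 0.77383
  nF - nC = 1.78793 - 1.76744 = 0.02049
  Vd = 0.77383 / 0.02049 = 37.77

37.77


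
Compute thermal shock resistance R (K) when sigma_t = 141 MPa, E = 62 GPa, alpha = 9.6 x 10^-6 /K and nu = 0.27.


Thermal shock resistance: R = sigma * (1 - nu) / (E * alpha)
  Numerator = 141 * (1 - 0.27) = 102.93
  Denominator = 62 * 1000 * (9.6 x 10^-6) = 0.5952
  R = 102.93 / 0.5952 = 172.9 K

172.9 K


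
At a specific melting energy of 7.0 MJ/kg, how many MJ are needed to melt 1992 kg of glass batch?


Total energy = mass * specific energy
  E = 1992 * 7.0 = 13944 MJ

13944 MJ


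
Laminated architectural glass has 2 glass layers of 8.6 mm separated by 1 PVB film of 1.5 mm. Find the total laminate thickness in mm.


Total thickness = glass contribution + PVB contribution
  Glass: 2 * 8.6 = 17.2 mm
  PVB: 1 * 1.5 = 1.5 mm
  Total = 17.2 + 1.5 = 18.7 mm

18.7 mm


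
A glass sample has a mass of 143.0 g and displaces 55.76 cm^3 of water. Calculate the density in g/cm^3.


Use the definition of density:
  rho = mass / volume
  rho = 143.0 / 55.76 = 2.565 g/cm^3

2.565 g/cm^3


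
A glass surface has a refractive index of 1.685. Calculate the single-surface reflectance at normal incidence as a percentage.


Fresnel reflectance at normal incidence:
  R = ((n - 1)/(n + 1))^2
  (n - 1)/(n + 1) = (1.685 - 1)/(1.685 + 1) = 0.255121
  R = 0.255121^2 = 0.0650867
  R(%) = 0.0650867 * 100 = 6.509%

6.509%


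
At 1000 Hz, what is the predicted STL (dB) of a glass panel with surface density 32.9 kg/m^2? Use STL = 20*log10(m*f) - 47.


Mass law: STL = 20 * log10(m * f) - 47
  m * f = 32.9 * 1000 = 32900
  log10(32900) = 4.5172
  STL = 20 * 4.5172 - 47 = 90.344 - 47 = 43.3 dB

43.3 dB


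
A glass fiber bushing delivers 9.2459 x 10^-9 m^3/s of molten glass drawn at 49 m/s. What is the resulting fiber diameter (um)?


Cross-sectional area from continuity:
  A = Q / v = 9.2459 x 10^-9 / 49 = 1.886918 x 10^-10 m^2
Diameter from circular cross-section:
  d = sqrt(4A / pi) * 10^6 (m -> um)
  d = sqrt(4 * 1.886918 x 10^-10 / pi) * 10^6 = 15.5 um

15.5 um


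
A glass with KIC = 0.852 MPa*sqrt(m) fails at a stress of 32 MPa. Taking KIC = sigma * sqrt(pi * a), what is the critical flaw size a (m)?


Rearrange KIC = sigma * sqrt(pi * a):
  sqrt(pi * a) = KIC / sigma
  sqrt(pi * a) = 0.852 / 32 = 0.026625
  a = (KIC / sigma)^2 / pi
  a = 0.026625^2 / pi = 0.0002256 m

0.0002256 m


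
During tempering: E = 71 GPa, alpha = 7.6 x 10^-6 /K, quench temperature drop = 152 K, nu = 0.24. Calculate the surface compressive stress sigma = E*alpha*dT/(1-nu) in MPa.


Tempering stress: sigma = E * alpha * dT / (1 - nu)
  E (MPa) = 71 * 1000 = 71000
  Numerator = 71000 * (7.6 x 10^-6) * 152 = 82.0192
  Denominator = 1 - 0.24 = 0.76
  sigma = 82.0192 / 0.76 = 107.9 MPa

107.9 MPa


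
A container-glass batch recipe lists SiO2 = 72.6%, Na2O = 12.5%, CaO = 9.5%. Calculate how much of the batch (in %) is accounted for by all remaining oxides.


Sum the three major oxides:
  SiO2 + Na2O + CaO = 72.6 + 12.5 + 9.5 = 94.6%
Subtract from 100%:
  Others = 100 - 94.6 = 5.4%

5.4%


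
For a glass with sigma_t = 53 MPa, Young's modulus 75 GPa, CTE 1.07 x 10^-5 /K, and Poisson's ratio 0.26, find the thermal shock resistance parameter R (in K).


Thermal shock resistance: R = sigma * (1 - nu) / (E * alpha)
  Numerator = 53 * (1 - 0.26) = 39.22
  Denominator = 75 * 1000 * (1.07 x 10^-5) = 0.8025
  R = 39.22 / 0.8025 = 48.9 K

48.9 K


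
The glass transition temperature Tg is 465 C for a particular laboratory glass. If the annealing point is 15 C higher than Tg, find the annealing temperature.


The annealing temperature is Tg plus the offset:
  T_anneal = 465 + 15 = 480 C

480 C


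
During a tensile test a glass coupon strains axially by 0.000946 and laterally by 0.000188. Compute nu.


Poisson's ratio: nu = lateral strain / axial strain
  nu = 0.000188 / 0.000946 = 0.1987

0.1987


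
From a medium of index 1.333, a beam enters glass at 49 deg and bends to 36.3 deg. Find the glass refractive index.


Apply Snell's law: n1 * sin(theta1) = n2 * sin(theta2)
  n2 = n1 * sin(theta1) / sin(theta2)
  sin(49) = 0.75471
  sin(36.3) = 0.592013
  n2 = 1.333 * 0.75471 / 0.592013 = 1.6993

1.6993


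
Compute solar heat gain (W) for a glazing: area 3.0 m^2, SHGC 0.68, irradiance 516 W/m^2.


Solar heat gain: Q = Area * SHGC * Irradiance
  Q = 3.0 * 0.68 * 516 = 1052.6 W

1052.6 W


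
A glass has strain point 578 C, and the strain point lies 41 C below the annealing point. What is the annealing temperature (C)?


T_anneal = T_strain + gap:
  T_anneal = 578 + 41 = 619 C

619 C


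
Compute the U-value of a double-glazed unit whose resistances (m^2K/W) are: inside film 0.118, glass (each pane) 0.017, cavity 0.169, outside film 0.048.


Total thermal resistance (series):
  R_total = R_in + R_glass + R_air + R_glass + R_out
  R_total = 0.118 + 0.017 + 0.169 + 0.017 + 0.048 = 0.369 m^2K/W
U-value = 1 / R_total = 1 / 0.369 = 2.71 W/m^2K

2.71 W/m^2K


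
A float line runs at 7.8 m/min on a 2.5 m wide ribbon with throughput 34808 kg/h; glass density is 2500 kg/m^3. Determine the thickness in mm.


Ribbon cross-section from mass balance:
  Volume rate = throughput / density = 34808 / 2500 = 13.9232 m^3/h
  thickness = volume rate / (speed * 60 * width), i.e.
  thickness = throughput / (60 * speed * width * density) * 1000
  thickness = 34808 / (60 * 7.8 * 2.5 * 2500) * 1000 = 11.9 mm

11.9 mm


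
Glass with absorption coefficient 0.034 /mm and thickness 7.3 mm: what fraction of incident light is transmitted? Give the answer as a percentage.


Beer-Lambert law: T = exp(-alpha * thickness)
  exponent = -0.034 * 7.3 = -0.2482
  T = exp(-0.2482) = 0.7802
  Percentage = 0.7802 * 100 = 78.02%

78.02%


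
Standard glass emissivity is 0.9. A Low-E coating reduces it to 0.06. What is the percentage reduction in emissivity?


Percentage reduction = (1 - coated/uncoated) * 100
  Ratio = 0.06 / 0.9 = 0.0667
  Reduction = (1 - 0.0667) * 100 = 93.3%

93.3%


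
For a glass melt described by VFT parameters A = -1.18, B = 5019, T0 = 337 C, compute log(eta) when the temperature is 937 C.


VFT equation: log(eta) = A + B / (T - T0)
  T - T0 = 937 - 337 = 600
  B / (T - T0) = 5019 / 600 = 8.365
  log(eta) = -1.18 + 8.365 = 7.185

7.185


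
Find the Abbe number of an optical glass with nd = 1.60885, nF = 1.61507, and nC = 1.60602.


Abbe number formula: Vd = (nd - 1) / (nF - nC)
  nd - 1 = 1.60885 - 1 = 0.60885
  nF - nC = 1.61507 - 1.60602 = 0.00905
  Vd = 0.60885 / 0.00905 = 67.28

67.28


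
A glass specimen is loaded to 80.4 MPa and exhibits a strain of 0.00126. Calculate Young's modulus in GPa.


Young's modulus: E = stress / strain
  E = 80.4 MPa / 0.00126 = 63809.52 MPa
Convert to GPa: 63809.52 / 1000 = 63.81 GPa

63.81 GPa


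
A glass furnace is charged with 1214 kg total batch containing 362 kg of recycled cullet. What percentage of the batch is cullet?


Cullet ratio = (cullet mass / total batch mass) * 100
  Ratio = 362 / 1214 * 100 = 29.82%

29.82%


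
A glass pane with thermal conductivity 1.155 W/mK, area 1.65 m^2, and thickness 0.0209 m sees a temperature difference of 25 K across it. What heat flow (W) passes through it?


Fourier's law: Q = k * A * dT / t
  Q = 1.155 * 1.65 * 25 / 0.0209
  Q = 47.64375 / 0.0209 = 2279.6 W

2279.6 W


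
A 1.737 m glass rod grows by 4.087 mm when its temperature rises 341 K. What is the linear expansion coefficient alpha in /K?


Rearrange dL = alpha * L0 * dT for alpha:
  alpha = dL / (L0 * dT)
  alpha = (4.087 / 1000) / (1.737 * 341) = 0.0000069 /K = 6.9 x 10^-6 /K

6.9 x 10^-6 /K


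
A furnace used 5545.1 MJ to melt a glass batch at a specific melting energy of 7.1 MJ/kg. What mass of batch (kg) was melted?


Rearrange E = m * s for m:
  m = E / s
  m = 5545.1 / 7.1 = 781.0 kg

781.0 kg


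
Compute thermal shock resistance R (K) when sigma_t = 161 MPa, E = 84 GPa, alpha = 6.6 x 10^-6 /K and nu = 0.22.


Thermal shock resistance: R = sigma * (1 - nu) / (E * alpha)
  Numerator = 161 * (1 - 0.22) = 125.58
  Denominator = 84 * 1000 * (6.6 x 10^-6) = 0.5544
  R = 125.58 / 0.5544 = 226.5 K

226.5 K


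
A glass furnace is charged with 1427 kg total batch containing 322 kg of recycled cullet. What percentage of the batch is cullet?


Cullet ratio = (cullet mass / total batch mass) * 100
  Ratio = 322 / 1427 * 100 = 22.56%

22.56%


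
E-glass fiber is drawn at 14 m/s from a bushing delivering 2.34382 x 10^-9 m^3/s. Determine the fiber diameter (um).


Cross-sectional area from continuity:
  A = Q / v = 2.34382 x 10^-9 / 14 = 1.674157 x 10^-10 m^2
Diameter from circular cross-section:
  d = sqrt(4A / pi) * 10^6 (m -> um)
  d = sqrt(4 * 1.674157 x 10^-10 / pi) * 10^6 = 14.6 um

14.6 um


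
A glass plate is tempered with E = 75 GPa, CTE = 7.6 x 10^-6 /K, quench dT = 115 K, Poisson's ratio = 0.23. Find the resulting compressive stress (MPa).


Tempering stress: sigma = E * alpha * dT / (1 - nu)
  E (MPa) = 75 * 1000 = 75000
  Numerator = 75000 * (7.6 x 10^-6) * 115 = 65.55
  Denominator = 1 - 0.23 = 0.77
  sigma = 65.55 / 0.77 = 85.1 MPa

85.1 MPa


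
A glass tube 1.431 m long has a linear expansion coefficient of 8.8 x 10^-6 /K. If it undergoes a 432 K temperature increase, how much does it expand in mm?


Thermal expansion formula: dL = alpha * L0 * dT
  dL = (8.8 x 10^-6) * 1.431 * 432 = 0.00544009 m
Convert to mm: 0.00544009 * 1000 = 5.4401 mm

5.4401 mm


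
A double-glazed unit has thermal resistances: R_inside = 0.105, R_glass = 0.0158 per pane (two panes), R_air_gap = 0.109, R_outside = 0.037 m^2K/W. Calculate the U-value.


Total thermal resistance (series):
  R_total = R_in + R_glass + R_air + R_glass + R_out
  R_total = 0.105 + 0.0158 + 0.109 + 0.0158 + 0.037 = 0.2826 m^2K/W
U-value = 1 / R_total = 1 / 0.2826 = 3.539 W/m^2K

3.539 W/m^2K


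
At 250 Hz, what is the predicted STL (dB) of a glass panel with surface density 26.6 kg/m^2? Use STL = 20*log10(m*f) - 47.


Mass law: STL = 20 * log10(m * f) - 47
  m * f = 26.6 * 250 = 6650
  log10(6650) = 3.82282
  STL = 20 * 3.82282 - 47 = 76.4564 - 47 = 29.5 dB

29.5 dB


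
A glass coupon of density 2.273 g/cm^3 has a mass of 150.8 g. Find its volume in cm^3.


Rearrange rho = m / V:
  V = m / rho
  V = 150.8 / 2.273 = 66.344 cm^3

66.344 cm^3


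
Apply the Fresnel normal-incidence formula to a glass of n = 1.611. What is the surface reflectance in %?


Fresnel reflectance at normal incidence:
  R = ((n - 1)/(n + 1))^2
  (n - 1)/(n + 1) = (1.611 - 1)/(1.611 + 1) = 0.23401
  R = 0.23401^2 = 0.0547607
  R(%) = 0.0547607 * 100 = 5.476%

5.476%


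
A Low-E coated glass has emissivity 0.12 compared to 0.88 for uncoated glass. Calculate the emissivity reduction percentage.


Percentage reduction = (1 - coated/uncoated) * 100
  Ratio = 0.12 / 0.88 = 0.1364
  Reduction = (1 - 0.1364) * 100 = 86.4%

86.4%


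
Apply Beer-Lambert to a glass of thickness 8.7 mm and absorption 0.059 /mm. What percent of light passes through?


Beer-Lambert law: T = exp(-alpha * thickness)
  exponent = -0.059 * 8.7 = -0.5133
  T = exp(-0.5133) = 0.5985
  Percentage = 0.5985 * 100 = 59.85%

59.85%


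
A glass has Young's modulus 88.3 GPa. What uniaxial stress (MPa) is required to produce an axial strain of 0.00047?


Rearrange E = sigma / epsilon:
  sigma = E * epsilon
  E (MPa) = 88.3 * 1000 = 88300
  sigma = 88300 * 0.00047 = 41.5 MPa

41.5 MPa


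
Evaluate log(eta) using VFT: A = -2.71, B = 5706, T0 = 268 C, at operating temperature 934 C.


VFT equation: log(eta) = A + B / (T - T0)
  T - T0 = 934 - 268 = 666
  B / (T - T0) = 5706 / 666 = 8.568
  log(eta) = -2.71 + 8.568 = 5.858

5.858


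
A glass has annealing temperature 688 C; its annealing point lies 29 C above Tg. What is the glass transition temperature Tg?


Rearrange T_anneal = Tg + offset for Tg:
  Tg = T_anneal - offset = 688 - 29 = 659 C

659 C


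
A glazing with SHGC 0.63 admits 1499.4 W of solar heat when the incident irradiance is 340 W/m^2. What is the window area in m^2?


Rearrange Q = Area * SHGC * Irradiance:
  Area = Q / (SHGC * Irradiance)
  Area = 1499.4 / (0.63 * 340) = 7.0 m^2

7.0 m^2


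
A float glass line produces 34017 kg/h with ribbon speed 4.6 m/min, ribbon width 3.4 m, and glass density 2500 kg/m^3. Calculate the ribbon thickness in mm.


Ribbon cross-section from mass balance:
  Volume rate = throughput / density = 34017 / 2500 = 13.6068 m^3/h
  thickness = volume rate / (speed * 60 * width), i.e.
  thickness = throughput / (60 * speed * width * density) * 1000
  thickness = 34017 / (60 * 4.6 * 3.4 * 2500) * 1000 = 14.5 mm

14.5 mm


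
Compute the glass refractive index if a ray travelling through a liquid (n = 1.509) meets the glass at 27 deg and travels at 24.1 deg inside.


Apply Snell's law: n1 * sin(theta1) = n2 * sin(theta2)
  n2 = n1 * sin(theta1) / sin(theta2)
  sin(27) = 0.45399
  sin(24.1) = 0.40833
  n2 = 1.509 * 0.45399 / 0.40833 = 1.6777

1.6777


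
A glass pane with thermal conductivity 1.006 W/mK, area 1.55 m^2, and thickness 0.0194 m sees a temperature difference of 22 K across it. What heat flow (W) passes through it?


Fourier's law: Q = k * A * dT / t
  Q = 1.006 * 1.55 * 22 / 0.0194
  Q = 34.3046 / 0.0194 = 1768.3 W

1768.3 W


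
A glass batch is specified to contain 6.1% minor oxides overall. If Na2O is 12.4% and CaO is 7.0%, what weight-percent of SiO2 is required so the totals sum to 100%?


Known pieces sum to 100%:
  SiO2 = 100 - (others + Na2O + CaO)
  SiO2 = 100 - (6.1 + 12.4 + 7.0) = 74.5%

74.5%


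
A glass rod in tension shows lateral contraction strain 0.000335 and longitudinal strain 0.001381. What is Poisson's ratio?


Poisson's ratio: nu = lateral strain / axial strain
  nu = 0.000335 / 0.001381 = 0.2426

0.2426


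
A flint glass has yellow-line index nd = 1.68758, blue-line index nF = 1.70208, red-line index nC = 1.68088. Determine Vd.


Abbe number formula: Vd = (nd - 1) / (nF - nC)
  nd - 1 = 1.68758 - 1 = 0.68758
  nF - nC = 1.70208 - 1.68088 = 0.0212
  Vd = 0.68758 / 0.0212 = 32.43

32.43


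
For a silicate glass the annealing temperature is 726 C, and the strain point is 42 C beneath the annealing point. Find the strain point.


Strain point = annealing point - difference:
  T_strain = 726 - 42 = 684 C

684 C


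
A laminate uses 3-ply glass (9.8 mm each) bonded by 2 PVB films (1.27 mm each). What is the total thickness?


Total thickness = glass contribution + PVB contribution
  Glass: 3 * 9.8 = 29.4 mm
  PVB: 2 * 1.27 = 2.54 mm
  Total = 29.4 + 2.54 = 31.94 mm

31.94 mm


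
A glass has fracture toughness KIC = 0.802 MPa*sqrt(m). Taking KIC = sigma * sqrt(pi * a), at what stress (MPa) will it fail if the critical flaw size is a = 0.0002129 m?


Rearrange KIC = sigma * sqrt(pi * a):
  sigma = KIC / sqrt(pi * a)
  sqrt(pi * 0.0002129) = 0.025862
  sigma = 0.802 / 0.025862 = 31.01 MPa

31.01 MPa


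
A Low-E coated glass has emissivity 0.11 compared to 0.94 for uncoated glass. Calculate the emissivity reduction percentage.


Percentage reduction = (1 - coated/uncoated) * 100
  Ratio = 0.11 / 0.94 = 0.117
  Reduction = (1 - 0.117) * 100 = 88.3%

88.3%


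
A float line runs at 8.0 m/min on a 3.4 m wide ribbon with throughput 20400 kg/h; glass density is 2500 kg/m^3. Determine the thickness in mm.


Ribbon cross-section from mass balance:
  Volume rate = throughput / density = 20400 / 2500 = 8.16 m^3/h
  thickness = volume rate / (speed * 60 * width), i.e.
  thickness = throughput / (60 * speed * width * density) * 1000
  thickness = 20400 / (60 * 8.0 * 3.4 * 2500) * 1000 = 5.0 mm

5.0 mm


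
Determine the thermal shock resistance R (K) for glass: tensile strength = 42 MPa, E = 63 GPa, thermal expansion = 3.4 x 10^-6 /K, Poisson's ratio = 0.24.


Thermal shock resistance: R = sigma * (1 - nu) / (E * alpha)
  Numerator = 42 * (1 - 0.24) = 31.92
  Denominator = 63 * 1000 * (3.4 x 10^-6) = 0.2142
  R = 31.92 / 0.2142 = 149.0 K

149.0 K


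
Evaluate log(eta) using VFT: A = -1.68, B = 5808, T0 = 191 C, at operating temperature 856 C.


VFT equation: log(eta) = A + B / (T - T0)
  T - T0 = 856 - 191 = 665
  B / (T - T0) = 5808 / 665 = 8.734
  log(eta) = -1.68 + 8.734 = 7.054

7.054


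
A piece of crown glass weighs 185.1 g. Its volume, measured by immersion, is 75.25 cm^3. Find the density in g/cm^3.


Use the definition of density:
  rho = mass / volume
  rho = 185.1 / 75.25 = 2.46 g/cm^3

2.46 g/cm^3


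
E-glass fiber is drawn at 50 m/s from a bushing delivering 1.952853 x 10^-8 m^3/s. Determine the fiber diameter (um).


Cross-sectional area from continuity:
  A = Q / v = 1.952853 x 10^-8 / 50 = 3.905706 x 10^-10 m^2
Diameter from circular cross-section:
  d = sqrt(4A / pi) * 10^6 (m -> um)
  d = sqrt(4 * 3.905706 x 10^-10 / pi) * 10^6 = 22.3 um

22.3 um


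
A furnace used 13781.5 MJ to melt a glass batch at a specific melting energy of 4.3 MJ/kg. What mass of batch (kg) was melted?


Rearrange E = m * s for m:
  m = E / s
  m = 13781.5 / 4.3 = 3205.0 kg

3205.0 kg


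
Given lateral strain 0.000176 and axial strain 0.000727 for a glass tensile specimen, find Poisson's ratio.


Poisson's ratio: nu = lateral strain / axial strain
  nu = 0.000176 / 0.000727 = 0.2421

0.2421


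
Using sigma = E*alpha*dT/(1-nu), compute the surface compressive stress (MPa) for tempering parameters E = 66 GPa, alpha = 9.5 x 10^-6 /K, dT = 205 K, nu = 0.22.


Tempering stress: sigma = E * alpha * dT / (1 - nu)
  E (MPa) = 66 * 1000 = 66000
  Numerator = 66000 * (9.5 x 10^-6) * 205 = 128.535
  Denominator = 1 - 0.22 = 0.78
  sigma = 128.535 / 0.78 = 164.8 MPa

164.8 MPa


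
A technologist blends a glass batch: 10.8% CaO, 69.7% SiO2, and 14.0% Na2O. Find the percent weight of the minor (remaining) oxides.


Sum the three major oxides:
  SiO2 + Na2O + CaO = 69.7 + 14.0 + 10.8 = 94.5%
Subtract from 100%:
  Others = 100 - 94.5 = 5.5%

5.5%


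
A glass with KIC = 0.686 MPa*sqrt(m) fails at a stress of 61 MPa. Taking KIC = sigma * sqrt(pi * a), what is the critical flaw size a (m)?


Rearrange KIC = sigma * sqrt(pi * a):
  sqrt(pi * a) = KIC / sigma
  sqrt(pi * a) = 0.686 / 61 = 0.011246
  a = (KIC / sigma)^2 / pi
  a = 0.011246^2 / pi = 0.0000403 m

0.0000403 m


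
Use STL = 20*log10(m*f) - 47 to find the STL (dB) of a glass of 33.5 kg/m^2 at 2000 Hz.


Mass law: STL = 20 * log10(m * f) - 47
  m * f = 33.5 * 2000 = 67000
  log10(67000) = 4.82607
  STL = 20 * 4.82607 - 47 = 96.5214 - 47 = 49.5 dB

49.5 dB


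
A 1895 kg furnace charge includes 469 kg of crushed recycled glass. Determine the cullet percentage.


Cullet ratio = (cullet mass / total batch mass) * 100
  Ratio = 469 / 1895 * 100 = 24.75%

24.75%


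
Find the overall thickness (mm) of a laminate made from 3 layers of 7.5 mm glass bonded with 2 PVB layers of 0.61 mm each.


Total thickness = glass contribution + PVB contribution
  Glass: 3 * 7.5 = 22.5 mm
  PVB: 2 * 0.61 = 1.22 mm
  Total = 22.5 + 1.22 = 23.72 mm

23.72 mm


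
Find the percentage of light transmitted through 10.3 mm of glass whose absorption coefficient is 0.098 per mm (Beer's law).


Beer-Lambert law: T = exp(-alpha * thickness)
  exponent = -0.098 * 10.3 = -1.0094
  T = exp(-1.0094) = 0.3644
  Percentage = 0.3644 * 100 = 36.44%

36.44%


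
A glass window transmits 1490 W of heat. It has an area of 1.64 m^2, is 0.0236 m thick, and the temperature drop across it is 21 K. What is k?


Fourier's law rearranged: k = Q * t / (A * dT)
  Numerator = 1490 * 0.0236 = 35.164
  Denominator = 1.64 * 21 = 34.44
  k = 35.164 / 34.44 = 1.021 W/mK

1.021 W/mK


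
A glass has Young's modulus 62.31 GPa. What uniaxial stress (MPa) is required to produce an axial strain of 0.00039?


Rearrange E = sigma / epsilon:
  sigma = E * epsilon
  E (MPa) = 62.31 * 1000 = 62310
  sigma = 62310 * 0.00039 = 24.3 MPa

24.3 MPa


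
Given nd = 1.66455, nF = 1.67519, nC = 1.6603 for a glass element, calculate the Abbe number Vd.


Abbe number formula: Vd = (nd - 1) / (nF - nC)
  nd - 1 = 1.66455 - 1 = 0.66455
  nF - nC = 1.67519 - 1.6603 = 0.01489
  Vd = 0.66455 / 0.01489 = 44.63

44.63


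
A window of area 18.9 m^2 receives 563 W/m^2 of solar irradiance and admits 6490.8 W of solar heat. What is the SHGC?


Rearrange Q = Area * SHGC * Irradiance:
  SHGC = Q / (Area * Irradiance)
  SHGC = 6490.8 / (18.9 * 563) = 0.61

0.61


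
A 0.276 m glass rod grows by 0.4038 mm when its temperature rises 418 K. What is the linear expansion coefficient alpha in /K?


Rearrange dL = alpha * L0 * dT for alpha:
  alpha = dL / (L0 * dT)
  alpha = (0.4038 / 1000) / (0.276 * 418) = 0.0000035 /K = 3.5 x 10^-6 /K

3.5 x 10^-6 /K


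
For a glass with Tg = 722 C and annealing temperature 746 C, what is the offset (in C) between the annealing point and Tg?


Offset = T_anneal - Tg:
  offset = 746 - 722 = 24 C

24 C


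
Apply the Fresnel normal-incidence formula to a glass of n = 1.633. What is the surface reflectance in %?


Fresnel reflectance at normal incidence:
  R = ((n - 1)/(n + 1))^2
  (n - 1)/(n + 1) = (1.633 - 1)/(1.633 + 1) = 0.24041
  R = 0.24041^2 = 0.057797
  R(%) = 0.057797 * 100 = 5.78%

5.78%


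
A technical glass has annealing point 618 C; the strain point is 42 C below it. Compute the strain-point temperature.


Strain point = annealing point - difference:
  T_strain = 618 - 42 = 576 C

576 C


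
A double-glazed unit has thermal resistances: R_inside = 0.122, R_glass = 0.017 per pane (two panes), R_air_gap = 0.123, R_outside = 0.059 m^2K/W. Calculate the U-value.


Total thermal resistance (series):
  R_total = R_in + R_glass + R_air + R_glass + R_out
  R_total = 0.122 + 0.017 + 0.123 + 0.017 + 0.059 = 0.338 m^2K/W
U-value = 1 / R_total = 1 / 0.338 = 2.959 W/m^2K

2.959 W/m^2K


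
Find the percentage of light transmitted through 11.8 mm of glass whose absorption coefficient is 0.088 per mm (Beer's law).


Beer-Lambert law: T = exp(-alpha * thickness)
  exponent = -0.088 * 11.8 = -1.0384
  T = exp(-1.0384) = 0.354
  Percentage = 0.354 * 100 = 35.4%

35.4%


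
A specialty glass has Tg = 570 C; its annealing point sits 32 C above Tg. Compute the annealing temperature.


The annealing temperature is Tg plus the offset:
  T_anneal = 570 + 32 = 602 C

602 C


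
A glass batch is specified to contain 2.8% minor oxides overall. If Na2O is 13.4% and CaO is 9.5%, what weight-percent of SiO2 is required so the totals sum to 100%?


Known pieces sum to 100%:
  SiO2 = 100 - (others + Na2O + CaO)
  SiO2 = 100 - (2.8 + 13.4 + 9.5) = 74.3%

74.3%


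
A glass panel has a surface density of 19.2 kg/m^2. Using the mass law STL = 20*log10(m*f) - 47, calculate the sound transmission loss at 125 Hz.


Mass law: STL = 20 * log10(m * f) - 47
  m * f = 19.2 * 125 = 2400
  log10(2400) = 3.38021
  STL = 20 * 3.38021 - 47 = 67.6042 - 47 = 20.6 dB

20.6 dB


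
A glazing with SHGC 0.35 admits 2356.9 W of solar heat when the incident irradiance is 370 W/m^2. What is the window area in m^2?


Rearrange Q = Area * SHGC * Irradiance:
  Area = Q / (SHGC * Irradiance)
  Area = 2356.9 / (0.35 * 370) = 18.2 m^2

18.2 m^2


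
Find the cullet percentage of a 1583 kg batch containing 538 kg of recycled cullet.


Cullet ratio = (cullet mass / total batch mass) * 100
  Ratio = 538 / 1583 * 100 = 33.99%

33.99%


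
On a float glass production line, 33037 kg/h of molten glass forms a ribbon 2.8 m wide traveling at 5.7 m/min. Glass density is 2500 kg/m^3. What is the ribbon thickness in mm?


Ribbon cross-section from mass balance:
  Volume rate = throughput / density = 33037 / 2500 = 13.2148 m^3/h
  thickness = volume rate / (speed * 60 * width), i.e.
  thickness = throughput / (60 * speed * width * density) * 1000
  thickness = 33037 / (60 * 5.7 * 2.8 * 2500) * 1000 = 13.8 mm

13.8 mm


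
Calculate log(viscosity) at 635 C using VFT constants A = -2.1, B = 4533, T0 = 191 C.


VFT equation: log(eta) = A + B / (T - T0)
  T - T0 = 635 - 191 = 444
  B / (T - T0) = 4533 / 444 = 10.209
  log(eta) = -2.1 + 10.209 = 8.109

8.109


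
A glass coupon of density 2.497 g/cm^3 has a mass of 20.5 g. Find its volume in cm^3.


Rearrange rho = m / V:
  V = m / rho
  V = 20.5 / 2.497 = 8.21 cm^3

8.21 cm^3


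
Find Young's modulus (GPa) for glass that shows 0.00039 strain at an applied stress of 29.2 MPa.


Young's modulus: E = stress / strain
  E = 29.2 MPa / 0.00039 = 74871.79 MPa
Convert to GPa: 74871.79 / 1000 = 74.87 GPa

74.87 GPa


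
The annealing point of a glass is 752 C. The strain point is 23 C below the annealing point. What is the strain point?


Strain point = annealing point - difference:
  T_strain = 752 - 23 = 729 C

729 C


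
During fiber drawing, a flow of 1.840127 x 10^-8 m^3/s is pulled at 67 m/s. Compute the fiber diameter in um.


Cross-sectional area from continuity:
  A = Q / v = 1.840127 x 10^-8 / 67 = 2.746458 x 10^-10 m^2
Diameter from circular cross-section:
  d = sqrt(4A / pi) * 10^6 (m -> um)
  d = sqrt(4 * 2.746458 x 10^-10 / pi) * 10^6 = 18.7 um

18.7 um


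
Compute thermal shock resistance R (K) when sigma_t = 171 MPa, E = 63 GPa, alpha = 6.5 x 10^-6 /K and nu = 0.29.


Thermal shock resistance: R = sigma * (1 - nu) / (E * alpha)
  Numerator = 171 * (1 - 0.29) = 121.41
  Denominator = 63 * 1000 * (6.5 x 10^-6) = 0.4095
  R = 121.41 / 0.4095 = 296.5 K

296.5 K


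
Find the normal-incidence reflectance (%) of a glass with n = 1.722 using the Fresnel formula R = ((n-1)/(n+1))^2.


Fresnel reflectance at normal incidence:
  R = ((n - 1)/(n + 1))^2
  (n - 1)/(n + 1) = (1.722 - 1)/(1.722 + 1) = 0.265246
  R = 0.265246^2 = 0.0703554
  R(%) = 0.0703554 * 100 = 7.036%

7.036%


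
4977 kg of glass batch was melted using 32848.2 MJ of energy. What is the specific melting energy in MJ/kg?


Rearrange E = m * s for s:
  s = E / m
  s = 32848.2 / 4977 = 6.6 MJ/kg

6.6 MJ/kg


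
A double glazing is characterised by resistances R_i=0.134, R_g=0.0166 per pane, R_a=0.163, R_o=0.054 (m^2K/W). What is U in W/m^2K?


Total thermal resistance (series):
  R_total = R_in + R_glass + R_air + R_glass + R_out
  R_total = 0.134 + 0.0166 + 0.163 + 0.0166 + 0.054 = 0.3842 m^2K/W
U-value = 1 / R_total = 1 / 0.3842 = 2.603 W/m^2K

2.603 W/m^2K


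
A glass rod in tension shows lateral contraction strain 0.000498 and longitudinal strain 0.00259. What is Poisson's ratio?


Poisson's ratio: nu = lateral strain / axial strain
  nu = 0.000498 / 0.00259 = 0.1923

0.1923


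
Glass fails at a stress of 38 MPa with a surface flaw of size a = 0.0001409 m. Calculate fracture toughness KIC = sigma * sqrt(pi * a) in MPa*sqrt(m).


Fracture toughness: KIC = sigma * sqrt(pi * a)
  pi * a = pi * 0.0001409 = 0.00044265
  sqrt(pi * a) = 0.021039
  KIC = 38 * 0.021039 = 0.799 MPa*sqrt(m)

0.799 MPa*sqrt(m)


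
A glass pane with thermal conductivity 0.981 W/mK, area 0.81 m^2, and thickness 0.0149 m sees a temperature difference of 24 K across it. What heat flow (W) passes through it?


Fourier's law: Q = k * A * dT / t
  Q = 0.981 * 0.81 * 24 / 0.0149
  Q = 19.07064 / 0.0149 = 1279.9 W

1279.9 W


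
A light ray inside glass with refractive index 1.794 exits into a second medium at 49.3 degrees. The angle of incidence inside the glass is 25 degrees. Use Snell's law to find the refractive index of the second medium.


Apply Snell's law: n1 * sin(theta1) = n2 * sin(theta2)
  n2 = n1 * sin(theta1) / sin(theta2)
  sin(25) = 0.422618
  sin(49.3) = 0.758134
  n2 = 1.794 * 0.422618 / 0.758134 = 1.0001

1.0001


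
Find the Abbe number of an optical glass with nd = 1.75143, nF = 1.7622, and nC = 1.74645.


Abbe number formula: Vd = (nd - 1) / (nF - nC)
  nd - 1 = 1.75143 - 1 = 0.75143
  nF - nC = 1.7622 - 1.74645 = 0.01575
  Vd = 0.75143 / 0.01575 = 47.71

47.71


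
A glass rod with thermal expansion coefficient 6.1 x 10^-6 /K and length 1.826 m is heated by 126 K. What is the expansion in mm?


Thermal expansion formula: dL = alpha * L0 * dT
  dL = (6.1 x 10^-6) * 1.826 * 126 = 0.00140346 m
Convert to mm: 0.00140346 * 1000 = 1.4035 mm

1.4035 mm


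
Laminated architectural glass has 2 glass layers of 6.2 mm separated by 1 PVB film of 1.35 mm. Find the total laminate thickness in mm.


Total thickness = glass contribution + PVB contribution
  Glass: 2 * 6.2 = 12.4 mm
  PVB: 1 * 1.35 = 1.35 mm
  Total = 12.4 + 1.35 = 13.75 mm

13.75 mm


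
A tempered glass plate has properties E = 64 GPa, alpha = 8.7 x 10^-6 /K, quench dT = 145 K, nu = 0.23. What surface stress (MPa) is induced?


Tempering stress: sigma = E * alpha * dT / (1 - nu)
  E (MPa) = 64 * 1000 = 64000
  Numerator = 64000 * (8.7 x 10^-6) * 145 = 80.736
  Denominator = 1 - 0.23 = 0.77
  sigma = 80.736 / 0.77 = 104.9 MPa

104.9 MPa


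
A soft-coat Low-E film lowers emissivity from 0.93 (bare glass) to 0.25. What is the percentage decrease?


Percentage reduction = (1 - coated/uncoated) * 100
  Ratio = 0.25 / 0.93 = 0.2688
  Reduction = (1 - 0.2688) * 100 = 73.1%

73.1%


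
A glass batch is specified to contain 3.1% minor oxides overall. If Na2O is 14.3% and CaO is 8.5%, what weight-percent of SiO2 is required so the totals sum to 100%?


Known pieces sum to 100%:
  SiO2 = 100 - (others + Na2O + CaO)
  SiO2 = 100 - (3.1 + 14.3 + 8.5) = 74.1%

74.1%


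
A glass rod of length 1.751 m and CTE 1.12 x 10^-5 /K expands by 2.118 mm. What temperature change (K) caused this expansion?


Rearrange dL = alpha * L0 * dT for dT:
  dT = dL / (alpha * L0)
  dL (m) = 2.118 / 1000 = 0.002118
  dT = 0.002118 / ((1.12 x 10^-5) * 1.751) = 108.0 K

108.0 K


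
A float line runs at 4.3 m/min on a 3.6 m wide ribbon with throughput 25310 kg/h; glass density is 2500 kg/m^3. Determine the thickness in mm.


Ribbon cross-section from mass balance:
  Volume rate = throughput / density = 25310 / 2500 = 10.124 m^3/h
  thickness = volume rate / (speed * 60 * width), i.e.
  thickness = throughput / (60 * speed * width * density) * 1000
  thickness = 25310 / (60 * 4.3 * 3.6 * 2500) * 1000 = 10.9 mm

10.9 mm


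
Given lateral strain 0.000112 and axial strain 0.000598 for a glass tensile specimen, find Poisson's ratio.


Poisson's ratio: nu = lateral strain / axial strain
  nu = 0.000112 / 0.000598 = 0.1873

0.1873
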